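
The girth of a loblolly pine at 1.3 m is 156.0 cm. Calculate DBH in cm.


Formula: DBH = C / pi
DBH = 156.0 / pi
pi = 3.14159...
DBH = 49.7 cm

49.7


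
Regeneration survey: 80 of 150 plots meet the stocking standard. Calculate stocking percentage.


Formula: Stocking % = stocked plots / total plots * 100
Stocking = 80 / 150 * 100
Stocking = 0.5333 * 100 = 53.3%

53.3


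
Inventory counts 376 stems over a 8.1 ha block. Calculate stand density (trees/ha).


Formula: Stand Density = N_trees / Area_ha
Density = 376 trees / 8.1 ha
Density = 46 trees/ha

46


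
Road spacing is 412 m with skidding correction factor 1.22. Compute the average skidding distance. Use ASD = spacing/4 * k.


Formula: ASD = (spacing / 4) * correction
Uncorrected distance = spacing / 4 = 412 / 4 = 103 m
ASD = 103 * 1.22 = 126 m

126


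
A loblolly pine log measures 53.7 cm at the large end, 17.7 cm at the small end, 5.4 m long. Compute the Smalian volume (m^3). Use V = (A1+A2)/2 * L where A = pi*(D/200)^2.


Smalian: V = (A1 + A2)/2 * L,  A = pi*(D/200)^2
A1 = pi*(53.7/200)^2 = 0.226484 m^2
A2 = pi*(17.7/200)^2 = 0.024606 m^2
V = (0.226484+0.024606)/2*5.4 = 0.6779 m^3

0.6779


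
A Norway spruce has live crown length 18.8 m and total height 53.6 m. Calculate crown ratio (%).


Formula: Crown Ratio = (Crown Length / Total Height) * 100
CR = (18.8 m / 53.6 m) * 100
CR = 0.3507 * 100 = 35.1%

35.1


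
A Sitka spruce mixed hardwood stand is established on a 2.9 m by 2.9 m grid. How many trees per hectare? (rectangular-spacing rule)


Formula: TPH = 10000 m^2/ha / (spacing_x * spacing_y)
Area per tree = 2.9 m * 2.9 m = 8.41 m^2
TPH = 10000 / 8.41 = 1189 trees/ha

1189


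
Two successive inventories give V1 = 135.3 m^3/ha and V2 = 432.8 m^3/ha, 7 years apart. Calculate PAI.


Formula: PAI = (V_T2 - V_T1) / (T2 - T1)
Volume increment = 432.8 - 135.3 = 297.5 m^3/ha
PAI = 297.5 / 7 = 42.5 m^3/ha/year

42.5


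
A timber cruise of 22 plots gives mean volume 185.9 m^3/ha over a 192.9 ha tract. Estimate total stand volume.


Formula: Total Volume = Mean Volume per ha * Total Area
Total Volume = 185.9 m^3/ha * 192.9 ha
Total Volume = 35860 m^3

35860


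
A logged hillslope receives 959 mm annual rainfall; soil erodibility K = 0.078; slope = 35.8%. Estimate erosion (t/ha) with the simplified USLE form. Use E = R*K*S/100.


Formula: E = R * K * S / 100  (simplified USLE)
R * K = 959 * 0.078 = 74.802
E = 74.802 * 35.8 / 100 = 26.78 t/ha

26.78


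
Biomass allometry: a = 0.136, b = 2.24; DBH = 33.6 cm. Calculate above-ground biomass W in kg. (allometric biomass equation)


Formula: W = a * DBH^b  (allometric power law)
DBH^b = 33.6^2.24 = 2624.2184
W = 0.136 * 2624.2184 = 356.9 kg

356.9


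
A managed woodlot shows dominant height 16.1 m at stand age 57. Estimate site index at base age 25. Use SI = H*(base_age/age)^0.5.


Formula: SI = H_dom * (base_age / age)^0.5
Age ratio = 25 / 57 = 0.4386
sqrt(age_ratio) = 0.66227
SI = 16.1 * 0.66227 = 10.7 m

10.7


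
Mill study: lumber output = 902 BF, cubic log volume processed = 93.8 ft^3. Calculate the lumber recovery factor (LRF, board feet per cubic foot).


Formula: LRF = Lumber Output (BF) / Log Input (ft^3)
LRF = 902 BF / 93.8 ft^3
LRF = 9.62 BF/ft^3

9.62


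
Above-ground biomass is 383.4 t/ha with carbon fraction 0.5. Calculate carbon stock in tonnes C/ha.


Formula: Carbon Stock = Biomass * Carbon Fraction
C = 383.4 t/ha * 0.5
C = 191.7 t C/ha

191.7


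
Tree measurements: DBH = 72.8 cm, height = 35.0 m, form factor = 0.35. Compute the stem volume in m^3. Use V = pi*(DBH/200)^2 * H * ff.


Formula: V = pi * (DBH/200)^2 * H * ff
Radius = DBH/200 = 72.8/200 = 0.364 m
Radius^2 = 0.364^2 = 0.132496 m^2
V = pi * 0.132496 * 35.0 * 0.35
V = 5.099 m^3

5.099


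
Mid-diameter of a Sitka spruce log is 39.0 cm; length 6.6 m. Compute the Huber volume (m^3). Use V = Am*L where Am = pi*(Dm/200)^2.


Huber: V = Am * L,  Am = pi*(Dm/200)^2
Am = pi*(39.0/200)^2 = 0.119459 m^2
V = 0.119459*6.6 = 0.7884 m^3

0.7884


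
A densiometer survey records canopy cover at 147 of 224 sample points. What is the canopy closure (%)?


Formula: Canopy closure = covered points / total points * 100
Closure = 147 / 224 * 100
Closure = 0.6562 * 100 = 65.6%

65.6


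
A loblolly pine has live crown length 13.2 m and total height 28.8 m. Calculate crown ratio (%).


Formula: Crown Ratio = (Crown Length / Total Height) * 100
CR = (13.2 m / 28.8 m) * 100
CR = 0.4583 * 100 = 45.8%

45.8


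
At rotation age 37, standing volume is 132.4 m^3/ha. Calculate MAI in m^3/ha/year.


Formula: MAI = Total Volume / Stand Age
MAI = 132.4 m^3/ha / 37 years
MAI = 3.58 m^3/ha/year

3.58


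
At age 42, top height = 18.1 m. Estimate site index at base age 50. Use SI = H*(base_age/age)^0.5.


Formula: SI = H_dom * (base_age / age)^0.5
Age ratio = 50 / 42 = 1.19048
sqrt(age_ratio) = 1.09109
SI = 18.1 * 1.09109 = 19.7 m

19.7


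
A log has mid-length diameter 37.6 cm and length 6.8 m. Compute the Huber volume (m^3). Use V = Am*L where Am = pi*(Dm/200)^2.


Huber: V = Am * L,  Am = pi*(Dm/200)^2
Am = pi*(37.6/200)^2 = 0.111036 m^2
V = 0.111036*6.8 = 0.755 m^3

0.755


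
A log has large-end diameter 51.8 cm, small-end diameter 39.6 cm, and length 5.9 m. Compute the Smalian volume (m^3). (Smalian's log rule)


Smalian: V = (A1 + A2)/2 * L,  A = pi*(D/200)^2
A1 = pi*(51.8/200)^2 = 0.210741 m^2
A2 = pi*(39.6/200)^2 = 0.123163 m^2
V = (0.210741+0.123163)/2*5.9 = 0.985 m^3

0.985


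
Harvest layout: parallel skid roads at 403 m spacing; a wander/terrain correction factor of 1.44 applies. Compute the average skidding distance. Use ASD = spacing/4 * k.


Formula: ASD = (spacing / 4) * correction
Uncorrected distance = spacing / 4 = 403 / 4 = 100.75 m
ASD = 100.75 * 1.44 = 145 m

145


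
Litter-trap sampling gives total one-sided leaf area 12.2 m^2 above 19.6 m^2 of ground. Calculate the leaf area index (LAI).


Formula: LAI = total leaf area / ground area  (dimensionless)
LAI = 12.2 m^2 / 19.6 m^2
LAI = 0.62

0.62


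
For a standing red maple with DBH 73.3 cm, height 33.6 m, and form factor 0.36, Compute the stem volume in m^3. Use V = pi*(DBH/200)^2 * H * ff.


Formula: V = pi * (DBH/200)^2 * H * ff
Radius = DBH/200 = 73.3/200 = 0.3665 m
Radius^2 = 0.3665^2 = 0.13432225 m^2
V = pi * 0.13432225 * 33.6 * 0.36
V = 5.104 m^3

5.104


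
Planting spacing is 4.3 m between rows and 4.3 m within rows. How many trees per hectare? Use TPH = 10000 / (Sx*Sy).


Formula: TPH = 10000 m^2/ha / (spacing_x * spacing_y)
Area per tree = 4.3 m * 4.3 m = 18.49 m^2
TPH = 10000 / 18.49 = 541 trees/ha

541


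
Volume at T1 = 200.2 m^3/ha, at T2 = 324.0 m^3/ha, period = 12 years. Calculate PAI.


Formula: PAI = (V_T2 - V_T1) / (T2 - T1)
Volume increment = 324.0 - 200.2 = 123.8 m^3/ha
PAI = 123.8 / 12 = 10.32 m^3/ha/year

10.32


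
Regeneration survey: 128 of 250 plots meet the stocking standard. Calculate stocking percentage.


Formula: Stocking % = stocked plots / total plots * 100
Stocking = 128 / 250 * 100
Stocking = 0.512 * 100 = 51.2%

51.2


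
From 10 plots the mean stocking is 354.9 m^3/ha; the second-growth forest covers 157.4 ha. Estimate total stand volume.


Formula: Total Volume = Mean Volume per ha * Total Area
Total Volume = 354.9 m^3/ha * 157.4 ha
Total Volume = 55861 m^3

55861


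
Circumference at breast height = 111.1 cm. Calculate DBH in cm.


Formula: DBH = C / pi
DBH = 111.1 / pi
pi = 3.14159...
DBH = 35.4 cm

35.4


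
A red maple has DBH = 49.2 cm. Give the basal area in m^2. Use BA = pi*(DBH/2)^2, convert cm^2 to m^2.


Formula: BA = pi * (DBH/2)^2 / 10000  (cm^2 to m^2)
Radius = DBH/2 = 49.2/2 = 24.6 cm
BA = pi * 24.6^2 / 10000
   = 1901.1662 cm^2 / 10000
   = 0.1901 m^2

0.1901


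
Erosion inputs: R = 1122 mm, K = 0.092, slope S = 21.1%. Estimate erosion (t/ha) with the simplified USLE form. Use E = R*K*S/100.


Formula: E = R * K * S / 100  (simplified USLE)
R * K = 1122 * 0.092 = 103.224
E = 103.224 * 21.1 / 100 = 21.78 t/ha

21.78


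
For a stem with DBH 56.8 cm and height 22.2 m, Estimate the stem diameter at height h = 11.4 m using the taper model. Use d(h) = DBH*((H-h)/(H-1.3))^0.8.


Taper: d(h) = DBH * ((H - h) / (H - 1.3))^0.8
Numerator = H - h = 22.2 - 11.4 = 10.8 m
Denominator = H - 1.3 = 22.2 - 1.3 = 20.9 m
Ratio = 10.8 / 20.9 = 0.51675
d = 56.8 * 0.51675^0.8 = 33.5 cm

33.5


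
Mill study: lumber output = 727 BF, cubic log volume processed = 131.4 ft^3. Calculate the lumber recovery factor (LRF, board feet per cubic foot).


Formula: LRF = Lumber Output (BF) / Log Input (ft^3)
LRF = 727 BF / 131.4 ft^3
LRF = 5.53 BF/ft^3

5.53


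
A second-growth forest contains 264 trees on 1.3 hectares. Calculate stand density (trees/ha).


Formula: Stand Density = N_trees / Area_ha
Density = 264 trees / 1.3 ha
Density = 203 trees/ha

203


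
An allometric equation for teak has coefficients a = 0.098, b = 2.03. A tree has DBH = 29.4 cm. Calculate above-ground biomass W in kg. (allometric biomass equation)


Formula: W = a * DBH^b  (allometric power law)
DBH^b = 29.4^2.03 = 956.6324
W = 0.098 * 956.6324 = 93.7 kg

93.7


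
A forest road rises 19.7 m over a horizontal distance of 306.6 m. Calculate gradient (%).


Formula: Gradient = rise / run * 100
Gradient = 19.7 / 306.6 * 100 = 6.4%

6.4


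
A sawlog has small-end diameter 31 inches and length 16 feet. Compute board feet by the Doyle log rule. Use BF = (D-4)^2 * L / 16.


Doyle: BF = (D - 4)^2 * L / 16
Adjusted diameter = 31 - 4 = 27 in
(D-4)^2 = 27^2 = 729
BF = 729 * 16 / 16 = 729 BF

729


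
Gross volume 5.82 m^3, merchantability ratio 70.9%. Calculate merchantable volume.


Formula: MV = V_total * (merchantable_pct / 100)
Merchantable fraction = 70.9% / 100 = 0.709
MV = 5.82 m^3 * 0.709 = 4.126 m^3

4.126


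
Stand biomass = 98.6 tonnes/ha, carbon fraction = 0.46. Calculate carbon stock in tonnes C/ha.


Formula: Carbon Stock = Biomass * Carbon Fraction
C = 98.6 t/ha * 0.46
C = 45.4 t C/ha

45.4


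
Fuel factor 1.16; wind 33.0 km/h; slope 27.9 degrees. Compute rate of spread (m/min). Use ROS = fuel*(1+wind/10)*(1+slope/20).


Formula: ROS = fuel * (1 + wind/10) * (1 + slope/20)
Wind factor = 1 + 33.0/10 = 4.3
Slope factor = 1 + 27.9/20 = 2.395
ROS = 1.16 * 4.3 * 2.395 = 11.95 m/min

11.95


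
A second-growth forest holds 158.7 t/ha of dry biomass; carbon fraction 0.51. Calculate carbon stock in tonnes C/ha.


Formula: Carbon Stock = Biomass * Carbon Fraction
C = 158.7 t/ha * 0.51
C = 80.9 t C/ha

80.9


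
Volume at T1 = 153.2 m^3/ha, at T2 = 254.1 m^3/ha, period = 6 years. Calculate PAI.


Formula: PAI = (V_T2 - V_T1) / (T2 - T1)
Volume increment = 254.1 - 153.2 = 100.9 m^3/ha
PAI = 100.9 / 6 = 16.82 m^3/ha/year

16.82


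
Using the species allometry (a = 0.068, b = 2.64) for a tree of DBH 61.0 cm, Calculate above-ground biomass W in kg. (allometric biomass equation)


Formula: W = a * DBH^b  (allometric power law)
DBH^b = 61.0^2.64 = 51673.8434
W = 0.068 * 51673.8434 = 3513.8 kg

3513.8


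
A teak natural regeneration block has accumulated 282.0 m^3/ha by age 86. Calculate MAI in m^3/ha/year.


Formula: MAI = Total Volume / Stand Age
MAI = 282.0 m^3/ha / 86 years
MAI = 3.28 m^3/ha/year

3.28


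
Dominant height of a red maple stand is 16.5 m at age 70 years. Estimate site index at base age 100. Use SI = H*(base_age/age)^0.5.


Formula: SI = H_dom * (base_age / age)^0.5
Age ratio = 100 / 70 = 1.42857
sqrt(age_ratio) = 1.19523
SI = 16.5 * 1.19523 = 19.7 m

19.7


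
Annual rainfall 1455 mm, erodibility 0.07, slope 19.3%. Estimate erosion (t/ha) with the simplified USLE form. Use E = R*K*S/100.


Formula: E = R * K * S / 100  (simplified USLE)
R * K = 1455 * 0.07 = 101.85
E = 101.85 * 19.3 / 100 = 19.66 t/ha

19.66


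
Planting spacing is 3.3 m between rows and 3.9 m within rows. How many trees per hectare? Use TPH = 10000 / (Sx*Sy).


Formula: TPH = 10000 m^2/ha / (spacing_x * spacing_y)
Area per tree = 3.3 m * 3.9 m = 12.87 m^2
TPH = 10000 / 12.87 = 777 trees/ha

777


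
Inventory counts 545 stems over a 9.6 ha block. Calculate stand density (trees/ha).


Formula: Stand Density = N_trees / Area_ha
Density = 545 trees / 9.6 ha
Density = 57 trees/ha

57


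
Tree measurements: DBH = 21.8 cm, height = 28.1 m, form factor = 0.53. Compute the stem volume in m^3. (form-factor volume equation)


Formula: V = pi * (DBH/200)^2 * H * ff
Radius = DBH/200 = 21.8/200 = 0.109 m
Radius^2 = 0.109^2 = 0.011881 m^2
V = pi * 0.011881 * 28.1 * 0.53
V = 0.556 m^3

0.556


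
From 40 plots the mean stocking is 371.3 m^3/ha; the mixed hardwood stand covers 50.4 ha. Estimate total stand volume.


Formula: Total Volume = Mean Volume per ha * Total Area
Total Volume = 371.3 m^3/ha * 50.4 ha
Total Volume = 18714 m^3

18714


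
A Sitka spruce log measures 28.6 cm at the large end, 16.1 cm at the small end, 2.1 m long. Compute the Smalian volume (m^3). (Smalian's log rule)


Smalian: V = (A1 + A2)/2 * L,  A = pi*(D/200)^2
A1 = pi*(28.6/200)^2 = 0.064242 m^2
A2 = pi*(16.1/200)^2 = 0.020358 m^2
V = (0.064242+0.020358)/2*2.1 = 0.0888 m^3

0.0888


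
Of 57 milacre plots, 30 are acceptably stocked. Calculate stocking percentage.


Formula: Stocking % = stocked plots / total plots * 100
Stocking = 30 / 57 * 100
Stocking = 0.5263 * 100 = 52.6%

52.6


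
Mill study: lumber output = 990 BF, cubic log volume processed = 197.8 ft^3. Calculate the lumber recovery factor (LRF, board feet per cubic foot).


Formula: LRF = Lumber Output (BF) / Log Input (ft^3)
LRF = 990 BF / 197.8 ft^3
LRF = 5.01 BF/ft^3

5.01


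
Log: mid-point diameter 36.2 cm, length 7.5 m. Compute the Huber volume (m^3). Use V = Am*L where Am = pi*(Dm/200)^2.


Huber: V = Am * L,  Am = pi*(Dm/200)^2
Am = pi*(36.2/200)^2 = 0.102922 m^2
V = 0.102922*7.5 = 0.7719 m^3

0.7719


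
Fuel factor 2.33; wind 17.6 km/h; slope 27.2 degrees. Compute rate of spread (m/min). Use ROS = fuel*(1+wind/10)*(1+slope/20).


Formula: ROS = fuel * (1 + wind/10) * (1 + slope/20)
Wind factor = 1 + 17.6/10 = 2.76
Slope factor = 1 + 27.2/20 = 2.36
ROS = 2.33 * 2.76 * 2.36 = 15.18 m/min

15.18


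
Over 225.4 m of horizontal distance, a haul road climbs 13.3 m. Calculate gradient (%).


Formula: Gradient = rise / run * 100
Gradient = 13.3 / 225.4 * 100 = 5.9%

5.9


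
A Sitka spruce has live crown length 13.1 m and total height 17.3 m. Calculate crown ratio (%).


Formula: Crown Ratio = (Crown Length / Total Height) * 100
CR = (13.1 m / 17.3 m) * 100
CR = 0.7572 * 100 = 75.7%

75.7


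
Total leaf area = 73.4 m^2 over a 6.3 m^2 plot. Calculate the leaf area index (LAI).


Formula: LAI = total leaf area / ground area  (dimensionless)
LAI = 73.4 m^2 / 6.3 m^2
LAI = 11.65

11.65


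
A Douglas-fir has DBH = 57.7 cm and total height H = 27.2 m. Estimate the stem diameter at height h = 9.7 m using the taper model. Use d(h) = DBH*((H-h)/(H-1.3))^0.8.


Taper: d(h) = DBH * ((H - h) / (H - 1.3))^0.8
Numerator = H - h = 27.2 - 9.7 = 17.5 m
Denominator = H - 1.3 = 27.2 - 1.3 = 25.9 m
Ratio = 17.5 / 25.9 = 0.67568
d = 57.7 * 0.67568^0.8 = 42.2 cm

42.2


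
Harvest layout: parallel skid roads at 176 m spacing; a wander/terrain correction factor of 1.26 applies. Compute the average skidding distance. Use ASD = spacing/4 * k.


Formula: ASD = (spacing / 4) * correction
Uncorrected distance = spacing / 4 = 176 / 4 = 44 m
ASD = 44 * 1.26 = 55 m

55


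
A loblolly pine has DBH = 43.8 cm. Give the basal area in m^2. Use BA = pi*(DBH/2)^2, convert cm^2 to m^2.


Formula: BA = pi * (DBH/2)^2 / 10000  (cm^2 to m^2)
Radius = DBH/2 = 43.8/2 = 21.9 cm
BA = pi * 21.9^2 / 10000
   = 1506.7393 cm^2 / 10000
   = 0.1507 m^2

0.1507


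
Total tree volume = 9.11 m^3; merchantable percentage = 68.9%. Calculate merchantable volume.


Formula: MV = V_total * (merchantable_pct / 100)
Merchantable fraction = 68.9% / 100 = 0.689
MV = 9.11 m^3 * 0.689 = 6.277 m^3

6.277


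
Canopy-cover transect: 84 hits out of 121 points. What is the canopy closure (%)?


Formula: Canopy closure = covered points / total points * 100
Closure = 84 / 121 * 100
Closure = 0.6942 * 100 = 69.4%

69.4


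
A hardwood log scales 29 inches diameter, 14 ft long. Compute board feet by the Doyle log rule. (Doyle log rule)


Doyle: BF = (D - 4)^2 * L / 16
Adjusted diameter = 29 - 4 = 25 in
(D-4)^2 = 25^2 = 625
BF = 625 * 14 / 16 = 547 BF

547


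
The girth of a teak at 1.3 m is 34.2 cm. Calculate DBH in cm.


Formula: DBH = C / pi
DBH = 34.2 / pi
pi = 3.14159...
DBH = 10.9 cm

10.9


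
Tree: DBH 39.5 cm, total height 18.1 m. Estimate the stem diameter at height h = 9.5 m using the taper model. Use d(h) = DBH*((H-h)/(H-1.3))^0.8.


Taper: d(h) = DBH * ((H - h) / (H - 1.3))^0.8
Numerator = H - h = 18.1 - 9.5 = 8.6 m
Denominator = H - 1.3 = 18.1 - 1.3 = 16.8 m
Ratio = 8.6 / 16.8 = 0.5119
d = 39.5 * 0.5119^0.8 = 23.1 cm

23.1


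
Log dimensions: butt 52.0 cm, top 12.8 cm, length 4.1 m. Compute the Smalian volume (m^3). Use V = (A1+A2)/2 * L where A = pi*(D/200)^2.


Smalian: V = (A1 + A2)/2 * L,  A = pi*(D/200)^2
A1 = pi*(52.0/200)^2 = 0.212372 m^2
A2 = pi*(12.8/200)^2 = 0.012868 m^2
V = (0.212372+0.012868)/2*4.1 = 0.4617 m^3

0.4617


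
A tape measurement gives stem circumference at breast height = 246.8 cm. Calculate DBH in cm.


Formula: DBH = C / pi
DBH = 246.8 / pi
pi = 3.14159...
DBH = 78.6 cm

78.6


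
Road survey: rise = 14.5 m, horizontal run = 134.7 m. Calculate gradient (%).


Formula: Gradient = rise / run * 100
Gradient = 14.5 / 134.7 * 100 = 10.8%

10.8


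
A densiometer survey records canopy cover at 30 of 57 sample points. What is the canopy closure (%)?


Formula: Canopy closure = covered points / total points * 100
Closure = 30 / 57 * 100
Closure = 0.5263 * 100 = 52.6%

52.6


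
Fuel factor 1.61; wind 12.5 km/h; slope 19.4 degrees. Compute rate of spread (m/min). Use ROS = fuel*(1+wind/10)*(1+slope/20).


Formula: ROS = fuel * (1 + wind/10) * (1 + slope/20)
Wind factor = 1 + 12.5/10 = 2.25
Slope factor = 1 + 19.4/20 = 1.97
ROS = 1.61 * 2.25 * 1.97 = 7.14 m/min

7.14


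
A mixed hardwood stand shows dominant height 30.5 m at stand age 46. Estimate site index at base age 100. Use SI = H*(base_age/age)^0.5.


Formula: SI = H_dom * (base_age / age)^0.5
Age ratio = 100 / 46 = 2.17391
sqrt(age_ratio) = 1.47442
SI = 30.5 * 1.47442 = 45.0 m

45.0


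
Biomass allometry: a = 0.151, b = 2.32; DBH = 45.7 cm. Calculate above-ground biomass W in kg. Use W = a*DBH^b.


Formula: W = a * DBH^b  (allometric power law)
DBH^b = 45.7^2.32 = 7095.8689
W = 0.151 * 7095.8689 = 1071.5 kg

1071.5


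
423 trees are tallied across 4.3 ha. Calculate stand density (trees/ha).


Formula: Stand Density = N_trees / Area_ha
Density = 423 trees / 4.3 ha
Density = 98 trees/ha

98


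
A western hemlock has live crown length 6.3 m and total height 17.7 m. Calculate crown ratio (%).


Formula: Crown Ratio = (Crown Length / Total Height) * 100
CR = (6.3 m / 17.7 m) * 100
CR = 0.3559 * 100 = 35.6%

35.6


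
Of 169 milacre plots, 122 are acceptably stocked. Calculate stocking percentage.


Formula: Stocking % = stocked plots / total plots * 100
Stocking = 122 / 169 * 100
Stocking = 0.7219 * 100 = 72.2%

72.2


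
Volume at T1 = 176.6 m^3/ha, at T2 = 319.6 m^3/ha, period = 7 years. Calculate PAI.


Formula: PAI = (V_T2 - V_T1) / (T2 - T1)
Volume increment = 319.6 - 176.6 = 143.0 m^3/ha
PAI = 143.0 / 7 = 20.43 m^3/ha/year

20.43


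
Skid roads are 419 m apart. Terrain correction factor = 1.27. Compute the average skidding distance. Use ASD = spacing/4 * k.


Formula: ASD = (spacing / 4) * correction
Uncorrected distance = spacing / 4 = 419 / 4 = 104.75 m
ASD = 104.75 * 1.27 = 133 m

133


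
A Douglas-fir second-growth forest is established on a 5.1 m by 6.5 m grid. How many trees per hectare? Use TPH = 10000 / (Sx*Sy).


Formula: TPH = 10000 m^2/ha / (spacing_x * spacing_y)
Area per tree = 5.1 m * 6.5 m = 33.15 m^2
TPH = 10000 / 33.15 = 302 trees/ha

302


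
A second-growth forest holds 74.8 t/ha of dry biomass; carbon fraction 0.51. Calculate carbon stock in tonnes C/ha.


Formula: Carbon Stock = Biomass * Carbon Fraction
C = 74.8 t/ha * 0.51
C = 38.1 t C/ha

38.1


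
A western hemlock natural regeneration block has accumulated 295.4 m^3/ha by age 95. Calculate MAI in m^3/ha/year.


Formula: MAI = Total Volume / Stand Age
MAI = 295.4 m^3/ha / 95 years
MAI = 3.11 m^3/ha/year

3.11


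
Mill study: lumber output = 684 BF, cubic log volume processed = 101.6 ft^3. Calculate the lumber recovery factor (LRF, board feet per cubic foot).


Formula: LRF = Lumber Output (BF) / Log Input (ft^3)
LRF = 684 BF / 101.6 ft^3
LRF = 6.73 BF/ft^3

6.73


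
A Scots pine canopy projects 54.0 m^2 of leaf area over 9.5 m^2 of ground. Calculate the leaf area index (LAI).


Formula: LAI = total leaf area / ground area  (dimensionless)
LAI = 54.0 m^2 / 9.5 m^2
LAI = 5.68

5.68


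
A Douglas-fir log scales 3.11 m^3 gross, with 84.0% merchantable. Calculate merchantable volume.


Formula: MV = V_total * (merchantable_pct / 100)
Merchantable fraction = 84.0% / 100 = 0.84
MV = 3.11 m^3 * 0.84 = 2.612 m^3

2.612


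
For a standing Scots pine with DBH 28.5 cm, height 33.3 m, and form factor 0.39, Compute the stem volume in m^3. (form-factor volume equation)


Formula: V = pi * (DBH/200)^2 * H * ff
Radius = DBH/200 = 28.5/200 = 0.1425 m
Radius^2 = 0.1425^2 = 0.02030625 m^2
V = pi * 0.02030625 * 33.3 * 0.39
V = 0.828 m^3

0.828


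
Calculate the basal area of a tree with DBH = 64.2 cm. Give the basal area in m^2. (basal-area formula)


Formula: BA = pi * (DBH/2)^2 / 10000  (cm^2 to m^2)
Radius = DBH/2 = 64.2/2 = 32.1 cm
BA = pi * 32.1^2 / 10000
   = 3237.1285 cm^2 / 10000
   = 0.3237 m^2

0.3237


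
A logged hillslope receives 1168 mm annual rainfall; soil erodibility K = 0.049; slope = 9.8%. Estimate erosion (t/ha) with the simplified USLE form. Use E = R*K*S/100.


Formula: E = R * K * S / 100  (simplified USLE)
R * K = 1168 * 0.049 = 57.232
E = 57.232 * 9.8 / 100 = 5.61 t/ha

5.61


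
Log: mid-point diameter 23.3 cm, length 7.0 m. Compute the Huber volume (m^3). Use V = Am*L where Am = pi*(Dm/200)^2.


Huber: V = Am * L,  Am = pi*(Dm/200)^2
Am = pi*(23.3/200)^2 = 0.042638 m^2
V = 0.042638*7.0 = 0.2985 m^3

0.2985


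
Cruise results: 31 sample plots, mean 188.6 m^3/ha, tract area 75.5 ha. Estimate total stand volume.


Formula: Total Volume = Mean Volume per ha * Total Area
Total Volume = 188.6 m^3/ha * 75.5 ha
Total Volume = 14239 m^3

14239


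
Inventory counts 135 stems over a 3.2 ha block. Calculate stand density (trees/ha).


Formula: Stand Density = N_trees / Area_ha
Density = 135 trees / 3.2 ha
Density = 42 trees/ha

42


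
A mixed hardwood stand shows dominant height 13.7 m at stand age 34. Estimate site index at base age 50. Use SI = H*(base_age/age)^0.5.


Formula: SI = H_dom * (base_age / age)^0.5
Age ratio = 50 / 34 = 1.47059
sqrt(age_ratio) = 1.21268
SI = 13.7 * 1.21268 = 16.6 m

16.6


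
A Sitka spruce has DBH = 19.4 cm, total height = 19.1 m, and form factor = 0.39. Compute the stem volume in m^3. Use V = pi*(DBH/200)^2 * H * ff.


Formula: V = pi * (DBH/200)^2 * H * ff
Radius = DBH/200 = 19.4/200 = 0.097 m
Radius^2 = 0.097^2 = 0.009409 m^2
V = pi * 0.009409 * 19.1 * 0.39
V = 0.22 m^3

0.22


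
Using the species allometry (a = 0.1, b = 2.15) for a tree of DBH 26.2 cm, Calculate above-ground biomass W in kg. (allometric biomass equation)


Formula: W = a * DBH^b  (allometric power law)
DBH^b = 26.2^2.15 = 1120.3347
W = 0.1 * 1120.3347 = 112.0 kg

112.0


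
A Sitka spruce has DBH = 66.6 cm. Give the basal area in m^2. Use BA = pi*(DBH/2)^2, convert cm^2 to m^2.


Formula: BA = pi * (DBH/2)^2 / 10000  (cm^2 to m^2)
Radius = DBH/2 = 66.6/2 = 33.3 cm
BA = pi * 33.3^2 / 10000
   = 3483.6807 cm^2 / 10000
   = 0.3484 m^2

0.3484


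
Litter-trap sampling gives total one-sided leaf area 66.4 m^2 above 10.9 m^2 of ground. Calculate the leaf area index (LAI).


Formula: LAI = total leaf area / ground area  (dimensionless)
LAI = 66.4 m^2 / 10.9 m^2
LAI = 6.09

6.09


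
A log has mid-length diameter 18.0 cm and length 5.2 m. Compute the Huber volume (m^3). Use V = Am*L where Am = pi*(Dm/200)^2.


Huber: V = Am * L,  Am = pi*(Dm/200)^2
Am = pi*(18.0/200)^2 = 0.025447 m^2
V = 0.025447*5.2 = 0.1323 m^3

0.1323


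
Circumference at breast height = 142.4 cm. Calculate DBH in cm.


Formula: DBH = C / pi
DBH = 142.4 / pi
pi = 3.14159...
DBH = 45.3 cm

45.3


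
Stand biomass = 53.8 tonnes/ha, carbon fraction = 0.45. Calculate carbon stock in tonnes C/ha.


Formula: Carbon Stock = Biomass * Carbon Fraction
C = 53.8 t/ha * 0.45
C = 24.2 t C/ha

24.2


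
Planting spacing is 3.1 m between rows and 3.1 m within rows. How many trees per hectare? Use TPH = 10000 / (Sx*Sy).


Formula: TPH = 10000 m^2/ha / (spacing_x * spacing_y)
Area per tree = 3.1 m * 3.1 m = 9.61 m^2
TPH = 10000 / 9.61 = 1041 trees/ha

1041


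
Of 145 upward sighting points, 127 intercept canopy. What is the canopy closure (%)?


Formula: Canopy closure = covered points / total points * 100
Closure = 127 / 145 * 100
Closure = 0.8759 * 100 = 87.6%

87.6


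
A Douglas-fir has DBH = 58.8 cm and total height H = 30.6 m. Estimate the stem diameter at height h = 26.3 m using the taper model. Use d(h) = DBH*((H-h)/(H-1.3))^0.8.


Taper: d(h) = DBH * ((H - h) / (H - 1.3))^0.8
Numerator = H - h = 30.6 - 26.3 = 4.3 m
Denominator = H - 1.3 = 30.6 - 1.3 = 29.3 m
Ratio = 4.3 / 29.3 = 0.14676
d = 58.8 * 0.14676^0.8 = 12.7 cm

12.7


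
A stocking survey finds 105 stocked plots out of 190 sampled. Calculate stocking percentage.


Formula: Stocking % = stocked plots / total plots * 100
Stocking = 105 / 190 * 100
Stocking = 0.5526 * 100 = 55.3%

55.3


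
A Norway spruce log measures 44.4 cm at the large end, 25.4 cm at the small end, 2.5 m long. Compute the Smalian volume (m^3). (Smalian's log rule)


Smalian: V = (A1 + A2)/2 * L,  A = pi*(D/200)^2
A1 = pi*(44.4/200)^2 = 0.15483 m^2
A2 = pi*(25.4/200)^2 = 0.050671 m^2
V = (0.15483+0.050671)/2*2.5 = 0.2569 m^3

0.2569


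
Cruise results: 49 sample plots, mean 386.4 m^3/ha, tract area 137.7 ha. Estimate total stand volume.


Formula: Total Volume = Mean Volume per ha * Total Area
Total Volume = 386.4 m^3/ha * 137.7 ha
Total Volume = 53207 m^3

53207


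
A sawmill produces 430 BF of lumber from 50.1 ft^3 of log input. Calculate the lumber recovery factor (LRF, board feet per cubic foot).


Formula: LRF = Lumber Output (BF) / Log Input (ft^3)
LRF = 430 BF / 50.1 ft^3
LRF = 8.58 BF/ft^3

8.58


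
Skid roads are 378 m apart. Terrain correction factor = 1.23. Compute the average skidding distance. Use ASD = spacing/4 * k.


Formula: ASD = (spacing / 4) * correction
Uncorrected distance = spacing / 4 = 378 / 4 = 94.5 m
ASD = 94.5 * 1.23 = 116 m

116


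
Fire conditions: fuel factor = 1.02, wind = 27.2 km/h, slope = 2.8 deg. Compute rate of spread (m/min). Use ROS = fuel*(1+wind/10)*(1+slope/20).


Formula: ROS = fuel * (1 + wind/10) * (1 + slope/20)
Wind factor = 1 + 27.2/10 = 3.72
Slope factor = 1 + 2.8/20 = 1.14
ROS = 1.02 * 3.72 * 1.14 = 4.33 m/min

4.33


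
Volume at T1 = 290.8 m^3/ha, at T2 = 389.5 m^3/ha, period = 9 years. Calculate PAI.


Formula: PAI = (V_T2 - V_T1) / (T2 - T1)
Volume increment = 389.5 - 290.8 = 98.7 m^3/ha
PAI = 98.7 / 9 = 10.97 m^3/ha/year

10.97


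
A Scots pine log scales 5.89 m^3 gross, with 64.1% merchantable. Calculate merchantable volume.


Formula: MV = V_total * (merchantable_pct / 100)
Merchantable fraction = 64.1% / 100 = 0.641
MV = 5.89 m^3 * 0.641 = 3.775 m^3

3.775


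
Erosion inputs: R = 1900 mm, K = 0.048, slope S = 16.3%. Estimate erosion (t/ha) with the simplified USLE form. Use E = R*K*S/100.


Formula: E = R * K * S / 100  (simplified USLE)
R * K = 1900 * 0.048 = 91.2
E = 91.2 * 16.3 / 100 = 14.87 t/ha

14.87


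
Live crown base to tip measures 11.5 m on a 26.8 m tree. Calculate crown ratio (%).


Formula: Crown Ratio = (Crown Length / Total Height) * 100
CR = (11.5 m / 26.8 m) * 100
CR = 0.4291 * 100 = 42.9%

42.9


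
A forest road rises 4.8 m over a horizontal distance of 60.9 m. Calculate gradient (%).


Formula: Gradient = rise / run * 100
Gradient = 4.8 / 60.9 * 100 = 7.9%

7.9


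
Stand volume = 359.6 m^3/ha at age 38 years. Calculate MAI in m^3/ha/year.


Formula: MAI = Total Volume / Stand Age
MAI = 359.6 m^3/ha / 38 years
MAI = 9.46 m^3/ha/year

9.46


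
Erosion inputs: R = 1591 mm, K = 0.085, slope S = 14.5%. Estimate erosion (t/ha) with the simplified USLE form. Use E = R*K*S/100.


Formula: E = R * K * S / 100  (simplified USLE)
R * K = 1591 * 0.085 = 135.235
E = 135.235 * 14.5 / 100 = 19.61 t/ha

19.61


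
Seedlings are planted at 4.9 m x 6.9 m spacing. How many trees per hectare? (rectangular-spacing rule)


Formula: TPH = 10000 m^2/ha / (spacing_x * spacing_y)
Area per tree = 4.9 m * 6.9 m = 33.81 m^2
TPH = 10000 / 33.81 = 296 trees/ha

296


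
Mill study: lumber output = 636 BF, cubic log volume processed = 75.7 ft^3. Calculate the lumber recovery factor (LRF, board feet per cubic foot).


Formula: LRF = Lumber Output (BF) / Log Input (ft^3)
LRF = 636 BF / 75.7 ft^3
LRF = 8.4 BF/ft^3

8.4


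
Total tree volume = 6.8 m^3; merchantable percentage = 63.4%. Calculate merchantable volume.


Formula: MV = V_total * (merchantable_pct / 100)
Merchantable fraction = 63.4% / 100 = 0.634
MV = 6.8 m^3 * 0.634 = 4.311 m^3

4.311


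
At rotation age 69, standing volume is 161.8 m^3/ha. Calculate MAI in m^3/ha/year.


Formula: MAI = Total Volume / Stand Age
MAI = 161.8 m^3/ha / 69 years
MAI = 2.34 m^3/ha/year

2.34


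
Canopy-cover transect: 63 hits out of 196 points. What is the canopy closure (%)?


Formula: Canopy closure = covered points / total points * 100
Closure = 63 / 196 * 100
Closure = 0.3214 * 100 = 32.1%

32.1


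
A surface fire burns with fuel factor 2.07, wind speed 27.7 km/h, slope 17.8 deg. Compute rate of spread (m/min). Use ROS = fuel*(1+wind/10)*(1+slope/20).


Formula: ROS = fuel * (1 + wind/10) * (1 + slope/20)
Wind factor = 1 + 27.7/10 = 3.77
Slope factor = 1 + 17.8/20 = 1.89
ROS = 2.07 * 3.77 * 1.89 = 14.75 m/min

14.75


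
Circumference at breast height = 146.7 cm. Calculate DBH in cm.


Formula: DBH = C / pi
DBH = 146.7 / pi
pi = 3.14159...
DBH = 46.7 cm

46.7


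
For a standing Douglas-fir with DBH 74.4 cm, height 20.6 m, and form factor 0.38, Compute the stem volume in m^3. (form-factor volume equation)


Formula: V = pi * (DBH/200)^2 * H * ff
Radius = DBH/200 = 74.4/200 = 0.372 m
Radius^2 = 0.372^2 = 0.138384 m^2
V = pi * 0.138384 * 20.6 * 0.38
V = 3.403 m^3

3.403


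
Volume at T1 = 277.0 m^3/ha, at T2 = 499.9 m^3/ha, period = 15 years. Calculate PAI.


Formula: PAI = (V_T2 - V_T1) / (T2 - T1)
Volume increment = 499.9 - 277.0 = 222.9 m^3/ha
PAI = 222.9 / 15 = 14.86 m^3/ha/year

14.86


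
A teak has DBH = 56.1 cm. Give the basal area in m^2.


Formula: BA = pi * (DBH/2)^2 / 10000  (cm^2 to m^2)
Radius = DBH/2 = 56.1/2 = 28.05 cm
BA = pi * 28.05^2 / 10000
   = 2471.813 cm^2 / 10000
   = 0.2472 m^2

0.2472


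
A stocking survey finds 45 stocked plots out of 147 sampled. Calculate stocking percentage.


Formula: Stocking % = stocked plots / total plots * 100
Stocking = 45 / 147 * 100
Stocking = 0.3061 * 100 = 30.6%

30.6


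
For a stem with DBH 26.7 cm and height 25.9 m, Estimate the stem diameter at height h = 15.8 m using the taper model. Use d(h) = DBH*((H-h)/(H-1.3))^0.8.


Taper: d(h) = DBH * ((H - h) / (H - 1.3))^0.8
Numerator = H - h = 25.9 - 15.8 = 10.1 m
Denominator = H - 1.3 = 25.9 - 1.3 = 24.6 m
Ratio = 10.1 / 24.6 = 0.41057
d = 26.7 * 0.41057^0.8 = 13.1 cm

13.1


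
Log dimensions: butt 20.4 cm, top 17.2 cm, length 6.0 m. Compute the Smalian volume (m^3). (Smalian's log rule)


Smalian: V = (A1 + A2)/2 * L,  A = pi*(D/200)^2
A1 = pi*(20.4/200)^2 = 0.032685 m^2
A2 = pi*(17.2/200)^2 = 0.023235 m^2
V = (0.032685+0.023235)/2*6.0 = 0.1678 m^3

0.1678


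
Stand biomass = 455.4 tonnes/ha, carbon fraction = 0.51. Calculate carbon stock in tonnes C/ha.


Formula: Carbon Stock = Biomass * Carbon Fraction
C = 455.4 t/ha * 0.51
C = 232.3 t C/ha

232.3


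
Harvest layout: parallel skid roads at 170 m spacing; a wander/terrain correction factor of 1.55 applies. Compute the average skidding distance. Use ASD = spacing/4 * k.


Formula: ASD = (spacing / 4) * correction
Uncorrected distance = spacing / 4 = 170 / 4 = 42.5 m
ASD = 42.5 * 1.55 = 66 m

66


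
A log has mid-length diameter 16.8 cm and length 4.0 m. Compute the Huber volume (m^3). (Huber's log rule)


Huber: V = Am * L,  Am = pi*(Dm/200)^2
Am = pi*(16.8/200)^2 = 0.022167 m^2
V = 0.022167*4.0 = 0.0887 m^3

0.0887


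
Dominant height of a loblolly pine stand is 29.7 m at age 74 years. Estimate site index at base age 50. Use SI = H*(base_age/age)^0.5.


Formula: SI = H_dom * (base_age / age)^0.5
Age ratio = 50 / 74 = 0.67568
sqrt(age_ratio) = 0.82199
SI = 29.7 * 0.82199 = 24.4 m

24.4


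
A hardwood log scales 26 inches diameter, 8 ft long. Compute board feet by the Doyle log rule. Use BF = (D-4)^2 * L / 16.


Doyle: BF = (D - 4)^2 * L / 16
Adjusted diameter = 26 - 4 = 22 in
(D-4)^2 = 22^2 = 484
BF = 484 * 8 / 16 = 242 BF

242


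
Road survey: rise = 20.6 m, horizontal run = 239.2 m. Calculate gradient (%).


Formula: Gradient = rise / run * 100
Gradient = 20.6 / 239.2 * 100 = 8.6%

8.6


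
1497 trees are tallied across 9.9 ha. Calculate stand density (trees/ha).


Formula: Stand Density = N_trees / Area_ha
Density = 1497 trees / 9.9 ha
Density = 151 trees/ha

151


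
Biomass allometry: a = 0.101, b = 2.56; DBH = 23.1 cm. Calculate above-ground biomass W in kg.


Formula: W = a * DBH^b  (allometric power law)
DBH^b = 23.1^2.56 = 3096.3259
W = 0.101 * 3096.3259 = 312.7 kg

312.7


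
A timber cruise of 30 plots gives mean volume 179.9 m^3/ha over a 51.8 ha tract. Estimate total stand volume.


Formula: Total Volume = Mean Volume per ha * Total Area
Total Volume = 179.9 m^3/ha * 51.8 ha
Total Volume = 9319 m^3

9319


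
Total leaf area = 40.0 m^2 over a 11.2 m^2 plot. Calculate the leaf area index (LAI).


Formula: LAI = total leaf area / ground area  (dimensionless)
LAI = 40.0 m^2 / 11.2 m^2
LAI = 3.57

3.57


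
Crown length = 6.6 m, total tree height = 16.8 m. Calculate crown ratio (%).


Formula: Crown Ratio = (Crown Length / Total Height) * 100
CR = (6.6 m / 16.8 m) * 100
CR = 0.3929 * 100 = 39.3%

39.3


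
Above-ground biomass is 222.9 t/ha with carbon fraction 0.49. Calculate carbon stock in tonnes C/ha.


Formula: Carbon Stock = Biomass * Carbon Fraction
C = 222.9 t/ha * 0.49
C = 109.2 t C/ha

109.2


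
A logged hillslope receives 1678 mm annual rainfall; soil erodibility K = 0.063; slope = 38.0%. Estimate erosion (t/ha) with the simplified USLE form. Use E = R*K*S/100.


Formula: E = R * K * S / 100  (simplified USLE)
R * K = 1678 * 0.063 = 105.714
E = 105.714 * 38.0 / 100 = 40.17 t/ha

40.17


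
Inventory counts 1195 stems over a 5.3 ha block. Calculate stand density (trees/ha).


Formula: Stand Density = N_trees / Area_ha
Density = 1195 trees / 5.3 ha
Density = 225 trees/ha

225


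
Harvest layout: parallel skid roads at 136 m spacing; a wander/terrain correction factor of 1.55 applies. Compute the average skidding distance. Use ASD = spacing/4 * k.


Formula: ASD = (spacing / 4) * correction
Uncorrected distance = spacing / 4 = 136 / 4 = 34 m
ASD = 34 * 1.55 = 53 m

53


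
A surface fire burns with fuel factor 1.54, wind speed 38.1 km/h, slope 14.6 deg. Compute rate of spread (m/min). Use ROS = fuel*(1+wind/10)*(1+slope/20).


Formula: ROS = fuel * (1 + wind/10) * (1 + slope/20)
Wind factor = 1 + 38.1/10 = 4.81
Slope factor = 1 + 14.6/20 = 1.73
ROS = 1.54 * 4.81 * 1.73 = 12.81 m/min

12.81


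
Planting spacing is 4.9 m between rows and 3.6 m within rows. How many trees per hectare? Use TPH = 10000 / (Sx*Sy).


Formula: TPH = 10000 m^2/ha / (spacing_x * spacing_y)
Area per tree = 4.9 m * 3.6 m = 17.64 m^2
TPH = 10000 / 17.64 = 567 trees/ha

567


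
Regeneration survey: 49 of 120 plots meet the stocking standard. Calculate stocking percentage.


Formula: Stocking % = stocked plots / total plots * 100
Stocking = 49 / 120 * 100
Stocking = 0.4083 * 100 = 40.8%

40.8


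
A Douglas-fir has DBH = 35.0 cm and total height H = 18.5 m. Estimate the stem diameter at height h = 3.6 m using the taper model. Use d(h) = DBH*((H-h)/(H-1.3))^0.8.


Taper: d(h) = DBH * ((H - h) / (H - 1.3))^0.8
Numerator = H - h = 18.5 - 3.6 = 14.9 m
Denominator = H - 1.3 = 18.5 - 1.3 = 17.2 m
Ratio = 14.9 / 17.2 = 0.86628
d = 35.0 * 0.86628^0.8 = 31.2 cm

31.2


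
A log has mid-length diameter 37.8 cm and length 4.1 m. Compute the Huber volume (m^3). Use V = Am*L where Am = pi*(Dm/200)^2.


Huber: V = Am * L,  Am = pi*(Dm/200)^2
Am = pi*(37.8/200)^2 = 0.112221 m^2
V = 0.112221*4.1 = 0.4601 m^3

0.4601


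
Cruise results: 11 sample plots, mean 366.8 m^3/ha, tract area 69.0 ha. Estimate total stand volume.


Formula: Total Volume = Mean Volume per ha * Total Area
Total Volume = 366.8 m^3/ha * 69.0 ha
Total Volume = 25309 m^3

25309


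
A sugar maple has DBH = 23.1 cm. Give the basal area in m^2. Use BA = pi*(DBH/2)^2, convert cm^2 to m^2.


Formula: BA = pi * (DBH/2)^2 / 10000  (cm^2 to m^2)
Radius = DBH/2 = 23.1/2 = 11.55 cm
BA = pi * 11.55^2 / 10000
   = 419.0963 cm^2 / 10000
   = 0.0419 m^2

0.0419


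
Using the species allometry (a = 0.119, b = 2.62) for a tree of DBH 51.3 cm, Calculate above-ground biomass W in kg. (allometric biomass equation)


Formula: W = a * DBH^b  (allometric power law)
DBH^b = 51.3^2.62 = 30234.8276
W = 0.119 * 30234.8276 = 3597.9 kg

3597.9


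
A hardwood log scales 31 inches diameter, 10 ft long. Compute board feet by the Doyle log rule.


Doyle: BF = (D - 4)^2 * L / 16
Adjusted diameter = 31 - 4 = 27 in
(D-4)^2 = 27^2 = 729
BF = 729 * 10 / 16 = 456 BF

456


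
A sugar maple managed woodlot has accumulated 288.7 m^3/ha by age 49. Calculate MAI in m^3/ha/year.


Formula: MAI = Total Volume / Stand Age
MAI = 288.7 m^3/ha / 49 years
MAI = 5.89 m^3/ha/year

5.89


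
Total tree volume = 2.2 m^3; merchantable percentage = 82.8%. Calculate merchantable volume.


Formula: MV = V_total * (merchantable_pct / 100)
Merchantable fraction = 82.8% / 100 = 0.828
MV = 2.2 m^3 * 0.828 = 1.822 m^3

1.822


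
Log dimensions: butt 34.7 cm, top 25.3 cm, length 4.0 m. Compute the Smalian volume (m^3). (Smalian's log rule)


Smalian: V = (A1 + A2)/2 * L,  A = pi*(D/200)^2
A1 = pi*(34.7/200)^2 = 0.094569 m^2
A2 = pi*(25.3/200)^2 = 0.050273 m^2
V = (0.094569+0.050273)/2*4.0 = 0.2897 m^3

0.2897


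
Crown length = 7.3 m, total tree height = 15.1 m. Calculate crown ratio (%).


Formula: Crown Ratio = (Crown Length / Total Height) * 100
CR = (7.3 m / 15.1 m) * 100
CR = 0.4834 * 100 = 48.3%

48.3


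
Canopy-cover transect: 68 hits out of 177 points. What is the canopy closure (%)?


Formula: Canopy closure = covered points / total points * 100
Closure = 68 / 177 * 100
Closure = 0.3842 * 100 = 38.4%

38.4


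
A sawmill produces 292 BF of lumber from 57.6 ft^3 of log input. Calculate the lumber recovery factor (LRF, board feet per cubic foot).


Formula: LRF = Lumber Output (BF) / Log Input (ft^3)
LRF = 292 BF / 57.6 ft^3
LRF = 5.07 BF/ft^3

5.07
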